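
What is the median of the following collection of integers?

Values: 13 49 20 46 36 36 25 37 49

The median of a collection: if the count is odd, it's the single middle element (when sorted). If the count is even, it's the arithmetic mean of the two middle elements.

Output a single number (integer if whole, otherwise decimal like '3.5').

Answer: 36

Derivation:
Step 1: insert 13 -> lo=[13] (size 1, max 13) hi=[] (size 0) -> median=13
Step 2: insert 49 -> lo=[13] (size 1, max 13) hi=[49] (size 1, min 49) -> median=31
Step 3: insert 20 -> lo=[13, 20] (size 2, max 20) hi=[49] (size 1, min 49) -> median=20
Step 4: insert 46 -> lo=[13, 20] (size 2, max 20) hi=[46, 49] (size 2, min 46) -> median=33
Step 5: insert 36 -> lo=[13, 20, 36] (size 3, max 36) hi=[46, 49] (size 2, min 46) -> median=36
Step 6: insert 36 -> lo=[13, 20, 36] (size 3, max 36) hi=[36, 46, 49] (size 3, min 36) -> median=36
Step 7: insert 25 -> lo=[13, 20, 25, 36] (size 4, max 36) hi=[36, 46, 49] (size 3, min 36) -> median=36
Step 8: insert 37 -> lo=[13, 20, 25, 36] (size 4, max 36) hi=[36, 37, 46, 49] (size 4, min 36) -> median=36
Step 9: insert 49 -> lo=[13, 20, 25, 36, 36] (size 5, max 36) hi=[37, 46, 49, 49] (size 4, min 37) -> median=36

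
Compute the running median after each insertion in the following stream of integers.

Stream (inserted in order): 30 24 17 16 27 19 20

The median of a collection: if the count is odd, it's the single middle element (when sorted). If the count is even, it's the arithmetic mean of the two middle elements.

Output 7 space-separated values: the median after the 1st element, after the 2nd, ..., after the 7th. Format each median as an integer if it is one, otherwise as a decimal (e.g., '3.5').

Answer: 30 27 24 20.5 24 21.5 20

Derivation:
Step 1: insert 30 -> lo=[30] (size 1, max 30) hi=[] (size 0) -> median=30
Step 2: insert 24 -> lo=[24] (size 1, max 24) hi=[30] (size 1, min 30) -> median=27
Step 3: insert 17 -> lo=[17, 24] (size 2, max 24) hi=[30] (size 1, min 30) -> median=24
Step 4: insert 16 -> lo=[16, 17] (size 2, max 17) hi=[24, 30] (size 2, min 24) -> median=20.5
Step 5: insert 27 -> lo=[16, 17, 24] (size 3, max 24) hi=[27, 30] (size 2, min 27) -> median=24
Step 6: insert 19 -> lo=[16, 17, 19] (size 3, max 19) hi=[24, 27, 30] (size 3, min 24) -> median=21.5
Step 7: insert 20 -> lo=[16, 17, 19, 20] (size 4, max 20) hi=[24, 27, 30] (size 3, min 24) -> median=20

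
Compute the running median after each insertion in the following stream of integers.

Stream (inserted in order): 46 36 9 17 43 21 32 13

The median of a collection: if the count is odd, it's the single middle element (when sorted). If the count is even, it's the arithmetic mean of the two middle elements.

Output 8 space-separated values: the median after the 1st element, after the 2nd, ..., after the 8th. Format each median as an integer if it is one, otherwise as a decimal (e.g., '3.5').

Answer: 46 41 36 26.5 36 28.5 32 26.5

Derivation:
Step 1: insert 46 -> lo=[46] (size 1, max 46) hi=[] (size 0) -> median=46
Step 2: insert 36 -> lo=[36] (size 1, max 36) hi=[46] (size 1, min 46) -> median=41
Step 3: insert 9 -> lo=[9, 36] (size 2, max 36) hi=[46] (size 1, min 46) -> median=36
Step 4: insert 17 -> lo=[9, 17] (size 2, max 17) hi=[36, 46] (size 2, min 36) -> median=26.5
Step 5: insert 43 -> lo=[9, 17, 36] (size 3, max 36) hi=[43, 46] (size 2, min 43) -> median=36
Step 6: insert 21 -> lo=[9, 17, 21] (size 3, max 21) hi=[36, 43, 46] (size 3, min 36) -> median=28.5
Step 7: insert 32 -> lo=[9, 17, 21, 32] (size 4, max 32) hi=[36, 43, 46] (size 3, min 36) -> median=32
Step 8: insert 13 -> lo=[9, 13, 17, 21] (size 4, max 21) hi=[32, 36, 43, 46] (size 4, min 32) -> median=26.5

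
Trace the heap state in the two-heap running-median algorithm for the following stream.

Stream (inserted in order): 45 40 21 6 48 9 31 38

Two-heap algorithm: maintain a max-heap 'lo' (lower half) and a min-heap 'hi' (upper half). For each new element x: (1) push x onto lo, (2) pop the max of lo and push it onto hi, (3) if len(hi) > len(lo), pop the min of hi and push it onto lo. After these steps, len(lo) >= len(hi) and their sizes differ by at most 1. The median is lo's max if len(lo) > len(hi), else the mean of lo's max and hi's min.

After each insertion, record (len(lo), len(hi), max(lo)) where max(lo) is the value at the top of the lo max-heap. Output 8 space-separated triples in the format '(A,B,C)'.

Step 1: insert 45 -> lo=[45] hi=[] -> (len(lo)=1, len(hi)=0, max(lo)=45)
Step 2: insert 40 -> lo=[40] hi=[45] -> (len(lo)=1, len(hi)=1, max(lo)=40)
Step 3: insert 21 -> lo=[21, 40] hi=[45] -> (len(lo)=2, len(hi)=1, max(lo)=40)
Step 4: insert 6 -> lo=[6, 21] hi=[40, 45] -> (len(lo)=2, len(hi)=2, max(lo)=21)
Step 5: insert 48 -> lo=[6, 21, 40] hi=[45, 48] -> (len(lo)=3, len(hi)=2, max(lo)=40)
Step 6: insert 9 -> lo=[6, 9, 21] hi=[40, 45, 48] -> (len(lo)=3, len(hi)=3, max(lo)=21)
Step 7: insert 31 -> lo=[6, 9, 21, 31] hi=[40, 45, 48] -> (len(lo)=4, len(hi)=3, max(lo)=31)
Step 8: insert 38 -> lo=[6, 9, 21, 31] hi=[38, 40, 45, 48] -> (len(lo)=4, len(hi)=4, max(lo)=31)

Answer: (1,0,45) (1,1,40) (2,1,40) (2,2,21) (3,2,40) (3,3,21) (4,3,31) (4,4,31)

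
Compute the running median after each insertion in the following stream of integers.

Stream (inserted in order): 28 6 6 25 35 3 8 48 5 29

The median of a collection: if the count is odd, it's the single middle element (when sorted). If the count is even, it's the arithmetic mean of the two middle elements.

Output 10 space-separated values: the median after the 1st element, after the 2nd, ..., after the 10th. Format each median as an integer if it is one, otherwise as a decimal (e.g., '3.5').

Answer: 28 17 6 15.5 25 15.5 8 16.5 8 16.5

Derivation:
Step 1: insert 28 -> lo=[28] (size 1, max 28) hi=[] (size 0) -> median=28
Step 2: insert 6 -> lo=[6] (size 1, max 6) hi=[28] (size 1, min 28) -> median=17
Step 3: insert 6 -> lo=[6, 6] (size 2, max 6) hi=[28] (size 1, min 28) -> median=6
Step 4: insert 25 -> lo=[6, 6] (size 2, max 6) hi=[25, 28] (size 2, min 25) -> median=15.5
Step 5: insert 35 -> lo=[6, 6, 25] (size 3, max 25) hi=[28, 35] (size 2, min 28) -> median=25
Step 6: insert 3 -> lo=[3, 6, 6] (size 3, max 6) hi=[25, 28, 35] (size 3, min 25) -> median=15.5
Step 7: insert 8 -> lo=[3, 6, 6, 8] (size 4, max 8) hi=[25, 28, 35] (size 3, min 25) -> median=8
Step 8: insert 48 -> lo=[3, 6, 6, 8] (size 4, max 8) hi=[25, 28, 35, 48] (size 4, min 25) -> median=16.5
Step 9: insert 5 -> lo=[3, 5, 6, 6, 8] (size 5, max 8) hi=[25, 28, 35, 48] (size 4, min 25) -> median=8
Step 10: insert 29 -> lo=[3, 5, 6, 6, 8] (size 5, max 8) hi=[25, 28, 29, 35, 48] (size 5, min 25) -> median=16.5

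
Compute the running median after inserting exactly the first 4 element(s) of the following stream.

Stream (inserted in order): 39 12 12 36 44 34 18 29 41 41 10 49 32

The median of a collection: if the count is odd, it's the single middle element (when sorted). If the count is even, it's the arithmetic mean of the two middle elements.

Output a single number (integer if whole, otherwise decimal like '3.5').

Answer: 24

Derivation:
Step 1: insert 39 -> lo=[39] (size 1, max 39) hi=[] (size 0) -> median=39
Step 2: insert 12 -> lo=[12] (size 1, max 12) hi=[39] (size 1, min 39) -> median=25.5
Step 3: insert 12 -> lo=[12, 12] (size 2, max 12) hi=[39] (size 1, min 39) -> median=12
Step 4: insert 36 -> lo=[12, 12] (size 2, max 12) hi=[36, 39] (size 2, min 36) -> median=24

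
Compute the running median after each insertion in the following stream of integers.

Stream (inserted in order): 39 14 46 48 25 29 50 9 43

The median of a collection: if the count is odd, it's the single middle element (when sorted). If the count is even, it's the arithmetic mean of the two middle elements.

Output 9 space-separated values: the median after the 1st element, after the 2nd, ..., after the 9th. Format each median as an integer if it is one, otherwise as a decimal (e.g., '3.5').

Step 1: insert 39 -> lo=[39] (size 1, max 39) hi=[] (size 0) -> median=39
Step 2: insert 14 -> lo=[14] (size 1, max 14) hi=[39] (size 1, min 39) -> median=26.5
Step 3: insert 46 -> lo=[14, 39] (size 2, max 39) hi=[46] (size 1, min 46) -> median=39
Step 4: insert 48 -> lo=[14, 39] (size 2, max 39) hi=[46, 48] (size 2, min 46) -> median=42.5
Step 5: insert 25 -> lo=[14, 25, 39] (size 3, max 39) hi=[46, 48] (size 2, min 46) -> median=39
Step 6: insert 29 -> lo=[14, 25, 29] (size 3, max 29) hi=[39, 46, 48] (size 3, min 39) -> median=34
Step 7: insert 50 -> lo=[14, 25, 29, 39] (size 4, max 39) hi=[46, 48, 50] (size 3, min 46) -> median=39
Step 8: insert 9 -> lo=[9, 14, 25, 29] (size 4, max 29) hi=[39, 46, 48, 50] (size 4, min 39) -> median=34
Step 9: insert 43 -> lo=[9, 14, 25, 29, 39] (size 5, max 39) hi=[43, 46, 48, 50] (size 4, min 43) -> median=39

Answer: 39 26.5 39 42.5 39 34 39 34 39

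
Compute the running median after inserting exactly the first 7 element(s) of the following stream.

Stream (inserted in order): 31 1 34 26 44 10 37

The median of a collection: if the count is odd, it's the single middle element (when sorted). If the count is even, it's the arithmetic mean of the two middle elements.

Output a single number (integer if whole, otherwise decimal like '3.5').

Step 1: insert 31 -> lo=[31] (size 1, max 31) hi=[] (size 0) -> median=31
Step 2: insert 1 -> lo=[1] (size 1, max 1) hi=[31] (size 1, min 31) -> median=16
Step 3: insert 34 -> lo=[1, 31] (size 2, max 31) hi=[34] (size 1, min 34) -> median=31
Step 4: insert 26 -> lo=[1, 26] (size 2, max 26) hi=[31, 34] (size 2, min 31) -> median=28.5
Step 5: insert 44 -> lo=[1, 26, 31] (size 3, max 31) hi=[34, 44] (size 2, min 34) -> median=31
Step 6: insert 10 -> lo=[1, 10, 26] (size 3, max 26) hi=[31, 34, 44] (size 3, min 31) -> median=28.5
Step 7: insert 37 -> lo=[1, 10, 26, 31] (size 4, max 31) hi=[34, 37, 44] (size 3, min 34) -> median=31

Answer: 31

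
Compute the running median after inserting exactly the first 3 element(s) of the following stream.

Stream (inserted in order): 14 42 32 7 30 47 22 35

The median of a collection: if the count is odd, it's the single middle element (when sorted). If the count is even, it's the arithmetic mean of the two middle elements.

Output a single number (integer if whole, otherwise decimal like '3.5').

Step 1: insert 14 -> lo=[14] (size 1, max 14) hi=[] (size 0) -> median=14
Step 2: insert 42 -> lo=[14] (size 1, max 14) hi=[42] (size 1, min 42) -> median=28
Step 3: insert 32 -> lo=[14, 32] (size 2, max 32) hi=[42] (size 1, min 42) -> median=32

Answer: 32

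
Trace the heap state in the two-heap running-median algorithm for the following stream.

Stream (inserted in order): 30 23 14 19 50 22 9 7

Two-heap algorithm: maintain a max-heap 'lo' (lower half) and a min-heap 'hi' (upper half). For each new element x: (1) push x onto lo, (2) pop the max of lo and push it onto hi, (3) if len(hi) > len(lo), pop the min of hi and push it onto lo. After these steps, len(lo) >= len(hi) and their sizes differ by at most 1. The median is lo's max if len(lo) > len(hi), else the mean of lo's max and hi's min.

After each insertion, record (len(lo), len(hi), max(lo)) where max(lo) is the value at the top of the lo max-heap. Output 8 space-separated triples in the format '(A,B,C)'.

Step 1: insert 30 -> lo=[30] hi=[] -> (len(lo)=1, len(hi)=0, max(lo)=30)
Step 2: insert 23 -> lo=[23] hi=[30] -> (len(lo)=1, len(hi)=1, max(lo)=23)
Step 3: insert 14 -> lo=[14, 23] hi=[30] -> (len(lo)=2, len(hi)=1, max(lo)=23)
Step 4: insert 19 -> lo=[14, 19] hi=[23, 30] -> (len(lo)=2, len(hi)=2, max(lo)=19)
Step 5: insert 50 -> lo=[14, 19, 23] hi=[30, 50] -> (len(lo)=3, len(hi)=2, max(lo)=23)
Step 6: insert 22 -> lo=[14, 19, 22] hi=[23, 30, 50] -> (len(lo)=3, len(hi)=3, max(lo)=22)
Step 7: insert 9 -> lo=[9, 14, 19, 22] hi=[23, 30, 50] -> (len(lo)=4, len(hi)=3, max(lo)=22)
Step 8: insert 7 -> lo=[7, 9, 14, 19] hi=[22, 23, 30, 50] -> (len(lo)=4, len(hi)=4, max(lo)=19)

Answer: (1,0,30) (1,1,23) (2,1,23) (2,2,19) (3,2,23) (3,3,22) (4,3,22) (4,4,19)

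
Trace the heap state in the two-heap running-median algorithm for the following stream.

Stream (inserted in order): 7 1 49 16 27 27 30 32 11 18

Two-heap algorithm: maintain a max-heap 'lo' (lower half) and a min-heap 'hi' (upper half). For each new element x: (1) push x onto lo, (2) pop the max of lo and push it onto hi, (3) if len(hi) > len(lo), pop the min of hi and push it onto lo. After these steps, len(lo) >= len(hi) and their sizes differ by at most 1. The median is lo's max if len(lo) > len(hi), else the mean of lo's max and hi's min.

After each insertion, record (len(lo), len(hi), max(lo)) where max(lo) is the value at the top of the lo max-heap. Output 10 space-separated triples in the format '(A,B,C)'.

Step 1: insert 7 -> lo=[7] hi=[] -> (len(lo)=1, len(hi)=0, max(lo)=7)
Step 2: insert 1 -> lo=[1] hi=[7] -> (len(lo)=1, len(hi)=1, max(lo)=1)
Step 3: insert 49 -> lo=[1, 7] hi=[49] -> (len(lo)=2, len(hi)=1, max(lo)=7)
Step 4: insert 16 -> lo=[1, 7] hi=[16, 49] -> (len(lo)=2, len(hi)=2, max(lo)=7)
Step 5: insert 27 -> lo=[1, 7, 16] hi=[27, 49] -> (len(lo)=3, len(hi)=2, max(lo)=16)
Step 6: insert 27 -> lo=[1, 7, 16] hi=[27, 27, 49] -> (len(lo)=3, len(hi)=3, max(lo)=16)
Step 7: insert 30 -> lo=[1, 7, 16, 27] hi=[27, 30, 49] -> (len(lo)=4, len(hi)=3, max(lo)=27)
Step 8: insert 32 -> lo=[1, 7, 16, 27] hi=[27, 30, 32, 49] -> (len(lo)=4, len(hi)=4, max(lo)=27)
Step 9: insert 11 -> lo=[1, 7, 11, 16, 27] hi=[27, 30, 32, 49] -> (len(lo)=5, len(hi)=4, max(lo)=27)
Step 10: insert 18 -> lo=[1, 7, 11, 16, 18] hi=[27, 27, 30, 32, 49] -> (len(lo)=5, len(hi)=5, max(lo)=18)

Answer: (1,0,7) (1,1,1) (2,1,7) (2,2,7) (3,2,16) (3,3,16) (4,3,27) (4,4,27) (5,4,27) (5,5,18)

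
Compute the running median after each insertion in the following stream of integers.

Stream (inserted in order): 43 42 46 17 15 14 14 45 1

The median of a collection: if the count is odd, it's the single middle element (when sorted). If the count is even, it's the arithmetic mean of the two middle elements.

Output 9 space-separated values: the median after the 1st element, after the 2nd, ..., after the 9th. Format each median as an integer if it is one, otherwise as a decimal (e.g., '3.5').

Answer: 43 42.5 43 42.5 42 29.5 17 29.5 17

Derivation:
Step 1: insert 43 -> lo=[43] (size 1, max 43) hi=[] (size 0) -> median=43
Step 2: insert 42 -> lo=[42] (size 1, max 42) hi=[43] (size 1, min 43) -> median=42.5
Step 3: insert 46 -> lo=[42, 43] (size 2, max 43) hi=[46] (size 1, min 46) -> median=43
Step 4: insert 17 -> lo=[17, 42] (size 2, max 42) hi=[43, 46] (size 2, min 43) -> median=42.5
Step 5: insert 15 -> lo=[15, 17, 42] (size 3, max 42) hi=[43, 46] (size 2, min 43) -> median=42
Step 6: insert 14 -> lo=[14, 15, 17] (size 3, max 17) hi=[42, 43, 46] (size 3, min 42) -> median=29.5
Step 7: insert 14 -> lo=[14, 14, 15, 17] (size 4, max 17) hi=[42, 43, 46] (size 3, min 42) -> median=17
Step 8: insert 45 -> lo=[14, 14, 15, 17] (size 4, max 17) hi=[42, 43, 45, 46] (size 4, min 42) -> median=29.5
Step 9: insert 1 -> lo=[1, 14, 14, 15, 17] (size 5, max 17) hi=[42, 43, 45, 46] (size 4, min 42) -> median=17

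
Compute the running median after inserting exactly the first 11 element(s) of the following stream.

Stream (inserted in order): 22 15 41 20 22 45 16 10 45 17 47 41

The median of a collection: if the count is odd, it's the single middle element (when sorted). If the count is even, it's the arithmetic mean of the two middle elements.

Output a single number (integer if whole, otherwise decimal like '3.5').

Step 1: insert 22 -> lo=[22] (size 1, max 22) hi=[] (size 0) -> median=22
Step 2: insert 15 -> lo=[15] (size 1, max 15) hi=[22] (size 1, min 22) -> median=18.5
Step 3: insert 41 -> lo=[15, 22] (size 2, max 22) hi=[41] (size 1, min 41) -> median=22
Step 4: insert 20 -> lo=[15, 20] (size 2, max 20) hi=[22, 41] (size 2, min 22) -> median=21
Step 5: insert 22 -> lo=[15, 20, 22] (size 3, max 22) hi=[22, 41] (size 2, min 22) -> median=22
Step 6: insert 45 -> lo=[15, 20, 22] (size 3, max 22) hi=[22, 41, 45] (size 3, min 22) -> median=22
Step 7: insert 16 -> lo=[15, 16, 20, 22] (size 4, max 22) hi=[22, 41, 45] (size 3, min 22) -> median=22
Step 8: insert 10 -> lo=[10, 15, 16, 20] (size 4, max 20) hi=[22, 22, 41, 45] (size 4, min 22) -> median=21
Step 9: insert 45 -> lo=[10, 15, 16, 20, 22] (size 5, max 22) hi=[22, 41, 45, 45] (size 4, min 22) -> median=22
Step 10: insert 17 -> lo=[10, 15, 16, 17, 20] (size 5, max 20) hi=[22, 22, 41, 45, 45] (size 5, min 22) -> median=21
Step 11: insert 47 -> lo=[10, 15, 16, 17, 20, 22] (size 6, max 22) hi=[22, 41, 45, 45, 47] (size 5, min 22) -> median=22

Answer: 22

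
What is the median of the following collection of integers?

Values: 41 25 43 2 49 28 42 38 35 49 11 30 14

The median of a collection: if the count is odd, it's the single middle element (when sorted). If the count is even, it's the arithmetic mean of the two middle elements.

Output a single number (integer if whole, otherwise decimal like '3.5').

Step 1: insert 41 -> lo=[41] (size 1, max 41) hi=[] (size 0) -> median=41
Step 2: insert 25 -> lo=[25] (size 1, max 25) hi=[41] (size 1, min 41) -> median=33
Step 3: insert 43 -> lo=[25, 41] (size 2, max 41) hi=[43] (size 1, min 43) -> median=41
Step 4: insert 2 -> lo=[2, 25] (size 2, max 25) hi=[41, 43] (size 2, min 41) -> median=33
Step 5: insert 49 -> lo=[2, 25, 41] (size 3, max 41) hi=[43, 49] (size 2, min 43) -> median=41
Step 6: insert 28 -> lo=[2, 25, 28] (size 3, max 28) hi=[41, 43, 49] (size 3, min 41) -> median=34.5
Step 7: insert 42 -> lo=[2, 25, 28, 41] (size 4, max 41) hi=[42, 43, 49] (size 3, min 42) -> median=41
Step 8: insert 38 -> lo=[2, 25, 28, 38] (size 4, max 38) hi=[41, 42, 43, 49] (size 4, min 41) -> median=39.5
Step 9: insert 35 -> lo=[2, 25, 28, 35, 38] (size 5, max 38) hi=[41, 42, 43, 49] (size 4, min 41) -> median=38
Step 10: insert 49 -> lo=[2, 25, 28, 35, 38] (size 5, max 38) hi=[41, 42, 43, 49, 49] (size 5, min 41) -> median=39.5
Step 11: insert 11 -> lo=[2, 11, 25, 28, 35, 38] (size 6, max 38) hi=[41, 42, 43, 49, 49] (size 5, min 41) -> median=38
Step 12: insert 30 -> lo=[2, 11, 25, 28, 30, 35] (size 6, max 35) hi=[38, 41, 42, 43, 49, 49] (size 6, min 38) -> median=36.5
Step 13: insert 14 -> lo=[2, 11, 14, 25, 28, 30, 35] (size 7, max 35) hi=[38, 41, 42, 43, 49, 49] (size 6, min 38) -> median=35

Answer: 35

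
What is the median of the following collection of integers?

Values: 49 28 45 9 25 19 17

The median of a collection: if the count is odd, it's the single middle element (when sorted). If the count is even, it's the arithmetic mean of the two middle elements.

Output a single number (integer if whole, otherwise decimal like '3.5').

Step 1: insert 49 -> lo=[49] (size 1, max 49) hi=[] (size 0) -> median=49
Step 2: insert 28 -> lo=[28] (size 1, max 28) hi=[49] (size 1, min 49) -> median=38.5
Step 3: insert 45 -> lo=[28, 45] (size 2, max 45) hi=[49] (size 1, min 49) -> median=45
Step 4: insert 9 -> lo=[9, 28] (size 2, max 28) hi=[45, 49] (size 2, min 45) -> median=36.5
Step 5: insert 25 -> lo=[9, 25, 28] (size 3, max 28) hi=[45, 49] (size 2, min 45) -> median=28
Step 6: insert 19 -> lo=[9, 19, 25] (size 3, max 25) hi=[28, 45, 49] (size 3, min 28) -> median=26.5
Step 7: insert 17 -> lo=[9, 17, 19, 25] (size 4, max 25) hi=[28, 45, 49] (size 3, min 28) -> median=25

Answer: 25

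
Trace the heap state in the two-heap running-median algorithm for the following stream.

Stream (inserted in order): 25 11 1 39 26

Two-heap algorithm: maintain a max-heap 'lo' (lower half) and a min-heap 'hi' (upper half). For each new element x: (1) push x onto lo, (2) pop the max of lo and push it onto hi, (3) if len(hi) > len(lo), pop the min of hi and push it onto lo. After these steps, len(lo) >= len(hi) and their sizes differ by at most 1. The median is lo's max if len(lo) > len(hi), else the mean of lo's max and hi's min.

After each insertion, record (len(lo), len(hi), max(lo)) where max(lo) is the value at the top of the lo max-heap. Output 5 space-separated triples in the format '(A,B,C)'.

Answer: (1,0,25) (1,1,11) (2,1,11) (2,2,11) (3,2,25)

Derivation:
Step 1: insert 25 -> lo=[25] hi=[] -> (len(lo)=1, len(hi)=0, max(lo)=25)
Step 2: insert 11 -> lo=[11] hi=[25] -> (len(lo)=1, len(hi)=1, max(lo)=11)
Step 3: insert 1 -> lo=[1, 11] hi=[25] -> (len(lo)=2, len(hi)=1, max(lo)=11)
Step 4: insert 39 -> lo=[1, 11] hi=[25, 39] -> (len(lo)=2, len(hi)=2, max(lo)=11)
Step 5: insert 26 -> lo=[1, 11, 25] hi=[26, 39] -> (len(lo)=3, len(hi)=2, max(lo)=25)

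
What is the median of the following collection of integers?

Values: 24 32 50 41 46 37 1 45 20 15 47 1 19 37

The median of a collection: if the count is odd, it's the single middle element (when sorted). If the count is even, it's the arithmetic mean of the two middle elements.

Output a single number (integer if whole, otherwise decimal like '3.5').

Step 1: insert 24 -> lo=[24] (size 1, max 24) hi=[] (size 0) -> median=24
Step 2: insert 32 -> lo=[24] (size 1, max 24) hi=[32] (size 1, min 32) -> median=28
Step 3: insert 50 -> lo=[24, 32] (size 2, max 32) hi=[50] (size 1, min 50) -> median=32
Step 4: insert 41 -> lo=[24, 32] (size 2, max 32) hi=[41, 50] (size 2, min 41) -> median=36.5
Step 5: insert 46 -> lo=[24, 32, 41] (size 3, max 41) hi=[46, 50] (size 2, min 46) -> median=41
Step 6: insert 37 -> lo=[24, 32, 37] (size 3, max 37) hi=[41, 46, 50] (size 3, min 41) -> median=39
Step 7: insert 1 -> lo=[1, 24, 32, 37] (size 4, max 37) hi=[41, 46, 50] (size 3, min 41) -> median=37
Step 8: insert 45 -> lo=[1, 24, 32, 37] (size 4, max 37) hi=[41, 45, 46, 50] (size 4, min 41) -> median=39
Step 9: insert 20 -> lo=[1, 20, 24, 32, 37] (size 5, max 37) hi=[41, 45, 46, 50] (size 4, min 41) -> median=37
Step 10: insert 15 -> lo=[1, 15, 20, 24, 32] (size 5, max 32) hi=[37, 41, 45, 46, 50] (size 5, min 37) -> median=34.5
Step 11: insert 47 -> lo=[1, 15, 20, 24, 32, 37] (size 6, max 37) hi=[41, 45, 46, 47, 50] (size 5, min 41) -> median=37
Step 12: insert 1 -> lo=[1, 1, 15, 20, 24, 32] (size 6, max 32) hi=[37, 41, 45, 46, 47, 50] (size 6, min 37) -> median=34.5
Step 13: insert 19 -> lo=[1, 1, 15, 19, 20, 24, 32] (size 7, max 32) hi=[37, 41, 45, 46, 47, 50] (size 6, min 37) -> median=32
Step 14: insert 37 -> lo=[1, 1, 15, 19, 20, 24, 32] (size 7, max 32) hi=[37, 37, 41, 45, 46, 47, 50] (size 7, min 37) -> median=34.5

Answer: 34.5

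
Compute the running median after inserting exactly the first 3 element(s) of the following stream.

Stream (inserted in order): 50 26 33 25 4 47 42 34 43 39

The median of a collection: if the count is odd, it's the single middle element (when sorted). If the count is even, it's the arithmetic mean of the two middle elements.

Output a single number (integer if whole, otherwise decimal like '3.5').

Step 1: insert 50 -> lo=[50] (size 1, max 50) hi=[] (size 0) -> median=50
Step 2: insert 26 -> lo=[26] (size 1, max 26) hi=[50] (size 1, min 50) -> median=38
Step 3: insert 33 -> lo=[26, 33] (size 2, max 33) hi=[50] (size 1, min 50) -> median=33

Answer: 33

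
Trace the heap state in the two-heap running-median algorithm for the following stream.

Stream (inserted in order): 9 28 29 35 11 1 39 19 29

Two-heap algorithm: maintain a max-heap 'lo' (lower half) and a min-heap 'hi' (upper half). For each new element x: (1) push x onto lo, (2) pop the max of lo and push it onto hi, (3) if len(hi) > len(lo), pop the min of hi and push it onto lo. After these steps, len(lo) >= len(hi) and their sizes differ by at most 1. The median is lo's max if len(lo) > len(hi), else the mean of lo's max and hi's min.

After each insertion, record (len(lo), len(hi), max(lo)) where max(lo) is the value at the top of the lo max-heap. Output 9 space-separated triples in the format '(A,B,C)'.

Step 1: insert 9 -> lo=[9] hi=[] -> (len(lo)=1, len(hi)=0, max(lo)=9)
Step 2: insert 28 -> lo=[9] hi=[28] -> (len(lo)=1, len(hi)=1, max(lo)=9)
Step 3: insert 29 -> lo=[9, 28] hi=[29] -> (len(lo)=2, len(hi)=1, max(lo)=28)
Step 4: insert 35 -> lo=[9, 28] hi=[29, 35] -> (len(lo)=2, len(hi)=2, max(lo)=28)
Step 5: insert 11 -> lo=[9, 11, 28] hi=[29, 35] -> (len(lo)=3, len(hi)=2, max(lo)=28)
Step 6: insert 1 -> lo=[1, 9, 11] hi=[28, 29, 35] -> (len(lo)=3, len(hi)=3, max(lo)=11)
Step 7: insert 39 -> lo=[1, 9, 11, 28] hi=[29, 35, 39] -> (len(lo)=4, len(hi)=3, max(lo)=28)
Step 8: insert 19 -> lo=[1, 9, 11, 19] hi=[28, 29, 35, 39] -> (len(lo)=4, len(hi)=4, max(lo)=19)
Step 9: insert 29 -> lo=[1, 9, 11, 19, 28] hi=[29, 29, 35, 39] -> (len(lo)=5, len(hi)=4, max(lo)=28)

Answer: (1,0,9) (1,1,9) (2,1,28) (2,2,28) (3,2,28) (3,3,11) (4,3,28) (4,4,19) (5,4,28)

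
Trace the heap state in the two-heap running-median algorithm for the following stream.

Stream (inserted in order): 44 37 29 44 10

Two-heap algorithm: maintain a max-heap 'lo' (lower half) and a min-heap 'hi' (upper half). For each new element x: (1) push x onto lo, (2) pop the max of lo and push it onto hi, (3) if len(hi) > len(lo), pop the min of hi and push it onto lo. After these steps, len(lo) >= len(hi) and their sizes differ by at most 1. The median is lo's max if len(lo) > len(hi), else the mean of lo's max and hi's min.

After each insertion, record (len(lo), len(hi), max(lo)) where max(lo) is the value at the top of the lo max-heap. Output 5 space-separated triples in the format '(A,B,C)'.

Answer: (1,0,44) (1,1,37) (2,1,37) (2,2,37) (3,2,37)

Derivation:
Step 1: insert 44 -> lo=[44] hi=[] -> (len(lo)=1, len(hi)=0, max(lo)=44)
Step 2: insert 37 -> lo=[37] hi=[44] -> (len(lo)=1, len(hi)=1, max(lo)=37)
Step 3: insert 29 -> lo=[29, 37] hi=[44] -> (len(lo)=2, len(hi)=1, max(lo)=37)
Step 4: insert 44 -> lo=[29, 37] hi=[44, 44] -> (len(lo)=2, len(hi)=2, max(lo)=37)
Step 5: insert 10 -> lo=[10, 29, 37] hi=[44, 44] -> (len(lo)=3, len(hi)=2, max(lo)=37)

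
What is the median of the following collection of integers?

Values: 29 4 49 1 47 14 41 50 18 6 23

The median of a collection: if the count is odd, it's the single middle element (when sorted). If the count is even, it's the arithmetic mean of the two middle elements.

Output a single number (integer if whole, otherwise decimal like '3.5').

Step 1: insert 29 -> lo=[29] (size 1, max 29) hi=[] (size 0) -> median=29
Step 2: insert 4 -> lo=[4] (size 1, max 4) hi=[29] (size 1, min 29) -> median=16.5
Step 3: insert 49 -> lo=[4, 29] (size 2, max 29) hi=[49] (size 1, min 49) -> median=29
Step 4: insert 1 -> lo=[1, 4] (size 2, max 4) hi=[29, 49] (size 2, min 29) -> median=16.5
Step 5: insert 47 -> lo=[1, 4, 29] (size 3, max 29) hi=[47, 49] (size 2, min 47) -> median=29
Step 6: insert 14 -> lo=[1, 4, 14] (size 3, max 14) hi=[29, 47, 49] (size 3, min 29) -> median=21.5
Step 7: insert 41 -> lo=[1, 4, 14, 29] (size 4, max 29) hi=[41, 47, 49] (size 3, min 41) -> median=29
Step 8: insert 50 -> lo=[1, 4, 14, 29] (size 4, max 29) hi=[41, 47, 49, 50] (size 4, min 41) -> median=35
Step 9: insert 18 -> lo=[1, 4, 14, 18, 29] (size 5, max 29) hi=[41, 47, 49, 50] (size 4, min 41) -> median=29
Step 10: insert 6 -> lo=[1, 4, 6, 14, 18] (size 5, max 18) hi=[29, 41, 47, 49, 50] (size 5, min 29) -> median=23.5
Step 11: insert 23 -> lo=[1, 4, 6, 14, 18, 23] (size 6, max 23) hi=[29, 41, 47, 49, 50] (size 5, min 29) -> median=23

Answer: 23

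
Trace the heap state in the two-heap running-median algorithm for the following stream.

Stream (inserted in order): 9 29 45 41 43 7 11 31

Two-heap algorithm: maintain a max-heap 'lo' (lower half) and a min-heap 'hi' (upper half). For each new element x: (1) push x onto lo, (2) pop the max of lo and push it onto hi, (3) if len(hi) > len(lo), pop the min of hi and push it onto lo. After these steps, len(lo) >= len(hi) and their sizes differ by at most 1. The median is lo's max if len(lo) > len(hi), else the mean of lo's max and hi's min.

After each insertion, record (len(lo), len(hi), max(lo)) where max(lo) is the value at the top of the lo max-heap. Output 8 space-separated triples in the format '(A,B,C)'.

Step 1: insert 9 -> lo=[9] hi=[] -> (len(lo)=1, len(hi)=0, max(lo)=9)
Step 2: insert 29 -> lo=[9] hi=[29] -> (len(lo)=1, len(hi)=1, max(lo)=9)
Step 3: insert 45 -> lo=[9, 29] hi=[45] -> (len(lo)=2, len(hi)=1, max(lo)=29)
Step 4: insert 41 -> lo=[9, 29] hi=[41, 45] -> (len(lo)=2, len(hi)=2, max(lo)=29)
Step 5: insert 43 -> lo=[9, 29, 41] hi=[43, 45] -> (len(lo)=3, len(hi)=2, max(lo)=41)
Step 6: insert 7 -> lo=[7, 9, 29] hi=[41, 43, 45] -> (len(lo)=3, len(hi)=3, max(lo)=29)
Step 7: insert 11 -> lo=[7, 9, 11, 29] hi=[41, 43, 45] -> (len(lo)=4, len(hi)=3, max(lo)=29)
Step 8: insert 31 -> lo=[7, 9, 11, 29] hi=[31, 41, 43, 45] -> (len(lo)=4, len(hi)=4, max(lo)=29)

Answer: (1,0,9) (1,1,9) (2,1,29) (2,2,29) (3,2,41) (3,3,29) (4,3,29) (4,4,29)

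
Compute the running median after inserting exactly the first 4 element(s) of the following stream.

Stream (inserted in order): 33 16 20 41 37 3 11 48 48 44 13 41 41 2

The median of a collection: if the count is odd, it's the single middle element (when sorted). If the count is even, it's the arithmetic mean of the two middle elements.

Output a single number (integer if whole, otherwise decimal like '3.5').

Step 1: insert 33 -> lo=[33] (size 1, max 33) hi=[] (size 0) -> median=33
Step 2: insert 16 -> lo=[16] (size 1, max 16) hi=[33] (size 1, min 33) -> median=24.5
Step 3: insert 20 -> lo=[16, 20] (size 2, max 20) hi=[33] (size 1, min 33) -> median=20
Step 4: insert 41 -> lo=[16, 20] (size 2, max 20) hi=[33, 41] (size 2, min 33) -> median=26.5

Answer: 26.5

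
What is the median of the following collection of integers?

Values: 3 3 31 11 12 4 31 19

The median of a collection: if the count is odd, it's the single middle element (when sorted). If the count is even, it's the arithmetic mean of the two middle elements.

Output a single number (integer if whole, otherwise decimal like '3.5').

Step 1: insert 3 -> lo=[3] (size 1, max 3) hi=[] (size 0) -> median=3
Step 2: insert 3 -> lo=[3] (size 1, max 3) hi=[3] (size 1, min 3) -> median=3
Step 3: insert 31 -> lo=[3, 3] (size 2, max 3) hi=[31] (size 1, min 31) -> median=3
Step 4: insert 11 -> lo=[3, 3] (size 2, max 3) hi=[11, 31] (size 2, min 11) -> median=7
Step 5: insert 12 -> lo=[3, 3, 11] (size 3, max 11) hi=[12, 31] (size 2, min 12) -> median=11
Step 6: insert 4 -> lo=[3, 3, 4] (size 3, max 4) hi=[11, 12, 31] (size 3, min 11) -> median=7.5
Step 7: insert 31 -> lo=[3, 3, 4, 11] (size 4, max 11) hi=[12, 31, 31] (size 3, min 12) -> median=11
Step 8: insert 19 -> lo=[3, 3, 4, 11] (size 4, max 11) hi=[12, 19, 31, 31] (size 4, min 12) -> median=11.5

Answer: 11.5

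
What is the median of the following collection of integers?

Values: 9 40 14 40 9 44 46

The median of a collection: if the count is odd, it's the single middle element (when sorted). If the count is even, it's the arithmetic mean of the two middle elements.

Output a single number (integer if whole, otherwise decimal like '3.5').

Answer: 40

Derivation:
Step 1: insert 9 -> lo=[9] (size 1, max 9) hi=[] (size 0) -> median=9
Step 2: insert 40 -> lo=[9] (size 1, max 9) hi=[40] (size 1, min 40) -> median=24.5
Step 3: insert 14 -> lo=[9, 14] (size 2, max 14) hi=[40] (size 1, min 40) -> median=14
Step 4: insert 40 -> lo=[9, 14] (size 2, max 14) hi=[40, 40] (size 2, min 40) -> median=27
Step 5: insert 9 -> lo=[9, 9, 14] (size 3, max 14) hi=[40, 40] (size 2, min 40) -> median=14
Step 6: insert 44 -> lo=[9, 9, 14] (size 3, max 14) hi=[40, 40, 44] (size 3, min 40) -> median=27
Step 7: insert 46 -> lo=[9, 9, 14, 40] (size 4, max 40) hi=[40, 44, 46] (size 3, min 40) -> median=40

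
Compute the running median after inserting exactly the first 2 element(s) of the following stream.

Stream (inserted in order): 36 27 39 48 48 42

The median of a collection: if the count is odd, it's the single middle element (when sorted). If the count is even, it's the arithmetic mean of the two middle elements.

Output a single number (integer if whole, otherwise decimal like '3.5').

Step 1: insert 36 -> lo=[36] (size 1, max 36) hi=[] (size 0) -> median=36
Step 2: insert 27 -> lo=[27] (size 1, max 27) hi=[36] (size 1, min 36) -> median=31.5

Answer: 31.5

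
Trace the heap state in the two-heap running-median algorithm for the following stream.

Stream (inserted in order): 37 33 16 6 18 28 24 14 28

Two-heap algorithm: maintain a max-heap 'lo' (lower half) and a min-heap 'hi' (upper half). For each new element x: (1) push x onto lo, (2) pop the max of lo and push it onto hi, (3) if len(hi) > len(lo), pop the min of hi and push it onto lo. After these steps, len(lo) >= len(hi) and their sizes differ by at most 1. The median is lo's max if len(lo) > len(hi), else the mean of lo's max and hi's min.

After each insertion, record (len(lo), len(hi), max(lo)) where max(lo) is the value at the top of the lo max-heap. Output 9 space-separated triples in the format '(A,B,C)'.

Step 1: insert 37 -> lo=[37] hi=[] -> (len(lo)=1, len(hi)=0, max(lo)=37)
Step 2: insert 33 -> lo=[33] hi=[37] -> (len(lo)=1, len(hi)=1, max(lo)=33)
Step 3: insert 16 -> lo=[16, 33] hi=[37] -> (len(lo)=2, len(hi)=1, max(lo)=33)
Step 4: insert 6 -> lo=[6, 16] hi=[33, 37] -> (len(lo)=2, len(hi)=2, max(lo)=16)
Step 5: insert 18 -> lo=[6, 16, 18] hi=[33, 37] -> (len(lo)=3, len(hi)=2, max(lo)=18)
Step 6: insert 28 -> lo=[6, 16, 18] hi=[28, 33, 37] -> (len(lo)=3, len(hi)=3, max(lo)=18)
Step 7: insert 24 -> lo=[6, 16, 18, 24] hi=[28, 33, 37] -> (len(lo)=4, len(hi)=3, max(lo)=24)
Step 8: insert 14 -> lo=[6, 14, 16, 18] hi=[24, 28, 33, 37] -> (len(lo)=4, len(hi)=4, max(lo)=18)
Step 9: insert 28 -> lo=[6, 14, 16, 18, 24] hi=[28, 28, 33, 37] -> (len(lo)=5, len(hi)=4, max(lo)=24)

Answer: (1,0,37) (1,1,33) (2,1,33) (2,2,16) (3,2,18) (3,3,18) (4,3,24) (4,4,18) (5,4,24)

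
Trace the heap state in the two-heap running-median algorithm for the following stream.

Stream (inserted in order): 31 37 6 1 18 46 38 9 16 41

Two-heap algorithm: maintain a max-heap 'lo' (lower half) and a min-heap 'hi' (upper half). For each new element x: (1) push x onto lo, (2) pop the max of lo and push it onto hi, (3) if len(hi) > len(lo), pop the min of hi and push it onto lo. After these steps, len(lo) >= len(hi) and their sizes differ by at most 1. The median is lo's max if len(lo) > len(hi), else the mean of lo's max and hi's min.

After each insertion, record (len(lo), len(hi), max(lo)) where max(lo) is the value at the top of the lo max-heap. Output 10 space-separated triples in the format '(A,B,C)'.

Step 1: insert 31 -> lo=[31] hi=[] -> (len(lo)=1, len(hi)=0, max(lo)=31)
Step 2: insert 37 -> lo=[31] hi=[37] -> (len(lo)=1, len(hi)=1, max(lo)=31)
Step 3: insert 6 -> lo=[6, 31] hi=[37] -> (len(lo)=2, len(hi)=1, max(lo)=31)
Step 4: insert 1 -> lo=[1, 6] hi=[31, 37] -> (len(lo)=2, len(hi)=2, max(lo)=6)
Step 5: insert 18 -> lo=[1, 6, 18] hi=[31, 37] -> (len(lo)=3, len(hi)=2, max(lo)=18)
Step 6: insert 46 -> lo=[1, 6, 18] hi=[31, 37, 46] -> (len(lo)=3, len(hi)=3, max(lo)=18)
Step 7: insert 38 -> lo=[1, 6, 18, 31] hi=[37, 38, 46] -> (len(lo)=4, len(hi)=3, max(lo)=31)
Step 8: insert 9 -> lo=[1, 6, 9, 18] hi=[31, 37, 38, 46] -> (len(lo)=4, len(hi)=4, max(lo)=18)
Step 9: insert 16 -> lo=[1, 6, 9, 16, 18] hi=[31, 37, 38, 46] -> (len(lo)=5, len(hi)=4, max(lo)=18)
Step 10: insert 41 -> lo=[1, 6, 9, 16, 18] hi=[31, 37, 38, 41, 46] -> (len(lo)=5, len(hi)=5, max(lo)=18)

Answer: (1,0,31) (1,1,31) (2,1,31) (2,2,6) (3,2,18) (3,3,18) (4,3,31) (4,4,18) (5,4,18) (5,5,18)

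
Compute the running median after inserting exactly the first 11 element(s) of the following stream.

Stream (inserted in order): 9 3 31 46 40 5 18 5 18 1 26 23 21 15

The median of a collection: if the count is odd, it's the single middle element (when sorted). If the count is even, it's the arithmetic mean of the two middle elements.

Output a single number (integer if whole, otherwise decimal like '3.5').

Answer: 18

Derivation:
Step 1: insert 9 -> lo=[9] (size 1, max 9) hi=[] (size 0) -> median=9
Step 2: insert 3 -> lo=[3] (size 1, max 3) hi=[9] (size 1, min 9) -> median=6
Step 3: insert 31 -> lo=[3, 9] (size 2, max 9) hi=[31] (size 1, min 31) -> median=9
Step 4: insert 46 -> lo=[3, 9] (size 2, max 9) hi=[31, 46] (size 2, min 31) -> median=20
Step 5: insert 40 -> lo=[3, 9, 31] (size 3, max 31) hi=[40, 46] (size 2, min 40) -> median=31
Step 6: insert 5 -> lo=[3, 5, 9] (size 3, max 9) hi=[31, 40, 46] (size 3, min 31) -> median=20
Step 7: insert 18 -> lo=[3, 5, 9, 18] (size 4, max 18) hi=[31, 40, 46] (size 3, min 31) -> median=18
Step 8: insert 5 -> lo=[3, 5, 5, 9] (size 4, max 9) hi=[18, 31, 40, 46] (size 4, min 18) -> median=13.5
Step 9: insert 18 -> lo=[3, 5, 5, 9, 18] (size 5, max 18) hi=[18, 31, 40, 46] (size 4, min 18) -> median=18
Step 10: insert 1 -> lo=[1, 3, 5, 5, 9] (size 5, max 9) hi=[18, 18, 31, 40, 46] (size 5, min 18) -> median=13.5
Step 11: insert 26 -> lo=[1, 3, 5, 5, 9, 18] (size 6, max 18) hi=[18, 26, 31, 40, 46] (size 5, min 18) -> median=18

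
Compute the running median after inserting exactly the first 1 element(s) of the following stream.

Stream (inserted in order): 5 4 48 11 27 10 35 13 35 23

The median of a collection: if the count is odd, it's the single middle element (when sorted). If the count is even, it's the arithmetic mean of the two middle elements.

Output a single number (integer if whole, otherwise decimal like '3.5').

Answer: 5

Derivation:
Step 1: insert 5 -> lo=[5] (size 1, max 5) hi=[] (size 0) -> median=5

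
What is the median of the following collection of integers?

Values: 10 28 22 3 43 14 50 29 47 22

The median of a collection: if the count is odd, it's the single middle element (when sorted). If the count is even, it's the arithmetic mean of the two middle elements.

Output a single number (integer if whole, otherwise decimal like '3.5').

Step 1: insert 10 -> lo=[10] (size 1, max 10) hi=[] (size 0) -> median=10
Step 2: insert 28 -> lo=[10] (size 1, max 10) hi=[28] (size 1, min 28) -> median=19
Step 3: insert 22 -> lo=[10, 22] (size 2, max 22) hi=[28] (size 1, min 28) -> median=22
Step 4: insert 3 -> lo=[3, 10] (size 2, max 10) hi=[22, 28] (size 2, min 22) -> median=16
Step 5: insert 43 -> lo=[3, 10, 22] (size 3, max 22) hi=[28, 43] (size 2, min 28) -> median=22
Step 6: insert 14 -> lo=[3, 10, 14] (size 3, max 14) hi=[22, 28, 43] (size 3, min 22) -> median=18
Step 7: insert 50 -> lo=[3, 10, 14, 22] (size 4, max 22) hi=[28, 43, 50] (size 3, min 28) -> median=22
Step 8: insert 29 -> lo=[3, 10, 14, 22] (size 4, max 22) hi=[28, 29, 43, 50] (size 4, min 28) -> median=25
Step 9: insert 47 -> lo=[3, 10, 14, 22, 28] (size 5, max 28) hi=[29, 43, 47, 50] (size 4, min 29) -> median=28
Step 10: insert 22 -> lo=[3, 10, 14, 22, 22] (size 5, max 22) hi=[28, 29, 43, 47, 50] (size 5, min 28) -> median=25

Answer: 25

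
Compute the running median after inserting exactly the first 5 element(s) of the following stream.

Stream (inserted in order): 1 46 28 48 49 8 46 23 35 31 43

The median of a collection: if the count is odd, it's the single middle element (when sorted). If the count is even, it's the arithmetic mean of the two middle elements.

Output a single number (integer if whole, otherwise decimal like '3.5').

Step 1: insert 1 -> lo=[1] (size 1, max 1) hi=[] (size 0) -> median=1
Step 2: insert 46 -> lo=[1] (size 1, max 1) hi=[46] (size 1, min 46) -> median=23.5
Step 3: insert 28 -> lo=[1, 28] (size 2, max 28) hi=[46] (size 1, min 46) -> median=28
Step 4: insert 48 -> lo=[1, 28] (size 2, max 28) hi=[46, 48] (size 2, min 46) -> median=37
Step 5: insert 49 -> lo=[1, 28, 46] (size 3, max 46) hi=[48, 49] (size 2, min 48) -> median=46

Answer: 46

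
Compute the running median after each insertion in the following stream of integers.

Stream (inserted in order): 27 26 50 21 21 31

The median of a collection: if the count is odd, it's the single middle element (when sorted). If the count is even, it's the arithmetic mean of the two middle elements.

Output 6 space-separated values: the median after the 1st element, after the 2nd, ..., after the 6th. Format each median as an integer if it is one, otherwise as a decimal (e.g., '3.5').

Step 1: insert 27 -> lo=[27] (size 1, max 27) hi=[] (size 0) -> median=27
Step 2: insert 26 -> lo=[26] (size 1, max 26) hi=[27] (size 1, min 27) -> median=26.5
Step 3: insert 50 -> lo=[26, 27] (size 2, max 27) hi=[50] (size 1, min 50) -> median=27
Step 4: insert 21 -> lo=[21, 26] (size 2, max 26) hi=[27, 50] (size 2, min 27) -> median=26.5
Step 5: insert 21 -> lo=[21, 21, 26] (size 3, max 26) hi=[27, 50] (size 2, min 27) -> median=26
Step 6: insert 31 -> lo=[21, 21, 26] (size 3, max 26) hi=[27, 31, 50] (size 3, min 27) -> median=26.5

Answer: 27 26.5 27 26.5 26 26.5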